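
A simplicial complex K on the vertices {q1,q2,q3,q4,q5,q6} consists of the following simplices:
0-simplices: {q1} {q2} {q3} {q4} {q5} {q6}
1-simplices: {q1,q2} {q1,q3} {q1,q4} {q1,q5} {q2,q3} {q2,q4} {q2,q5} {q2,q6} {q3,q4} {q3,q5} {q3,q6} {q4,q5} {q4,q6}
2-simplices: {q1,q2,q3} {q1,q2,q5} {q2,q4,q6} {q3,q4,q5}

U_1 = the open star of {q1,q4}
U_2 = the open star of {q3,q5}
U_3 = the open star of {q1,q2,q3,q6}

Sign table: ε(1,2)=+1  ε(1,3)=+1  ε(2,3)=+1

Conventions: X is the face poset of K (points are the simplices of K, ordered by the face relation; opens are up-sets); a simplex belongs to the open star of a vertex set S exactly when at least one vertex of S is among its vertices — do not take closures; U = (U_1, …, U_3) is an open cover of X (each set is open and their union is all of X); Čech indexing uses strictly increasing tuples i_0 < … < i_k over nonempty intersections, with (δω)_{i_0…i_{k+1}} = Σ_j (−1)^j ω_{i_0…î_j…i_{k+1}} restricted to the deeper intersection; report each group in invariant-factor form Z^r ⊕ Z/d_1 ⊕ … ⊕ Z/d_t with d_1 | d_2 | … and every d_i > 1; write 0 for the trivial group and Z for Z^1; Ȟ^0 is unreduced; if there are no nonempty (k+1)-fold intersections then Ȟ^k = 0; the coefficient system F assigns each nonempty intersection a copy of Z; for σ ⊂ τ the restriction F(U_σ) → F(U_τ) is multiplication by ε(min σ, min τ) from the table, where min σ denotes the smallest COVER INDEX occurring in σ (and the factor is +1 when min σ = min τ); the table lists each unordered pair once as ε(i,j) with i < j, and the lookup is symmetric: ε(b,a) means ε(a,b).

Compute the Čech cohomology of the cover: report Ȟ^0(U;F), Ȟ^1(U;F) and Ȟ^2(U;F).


Ȟ^0 = Z; Ȟ^1 = 0; Ȟ^2 = 0

nonempty intersections:
  U1={{q1},{q4},{q1,q2},{q1,q3},{q1,q4},{q1,q5},{q2,q4},{q3,q4},{q4,q5},{q4,q6},{q1,q2,q3},{q1,q2,q5},{q2,q4,q6},{q3,q4,q5}} U2={{q3},{q5},{q1,q3},{q1,q5},{q2,q3},{q2,q5},{q3,q4},{q3,q5},{q3,q6},{q4,q5},{q1,q2,q3},{q1,q2,q5},{q3,q4,q5}} U3={{q1},{q2},{q3},{q6},{q1,q2},{q1,q3},{q1,q4},{q1,q5},{q2,q3},{q2,q4},{q2,q5},{q2,q6},{q3,q4},{q3,q5},{q3,q6},{q4,q6},{q1,q2,q3},{q1,q2,q5},{q2,q4,q6},{q3,q4,q5}}
  U12={{q1,q3},{q1,q5},{q3,q4},{q4,q5},{q1,q2,q3},{q1,q2,q5},{q3,q4,q5}} U13={{q1},{q1,q2},{q1,q3},{q1,q4},{q1,q5},{q2,q4},{q3,q4},{q4,q6},{q1,q2,q3},{q1,q2,q5},{q2,q4,q6},{q3,q4,q5}} U23={{q3},{q1,q3},{q1,q5},{q2,q3},{q2,q5},{q3,q4},{q3,q5},{q3,q6},{q1,q2,q3},{q1,q2,q5},{q3,q4,q5}}
  U123={{q1,q3},{q1,q5},{q3,q4},{q1,q2,q3},{q1,q2,q5},{q3,q4,q5}}
C dims 3,3,1; δ0: rk 2, SNF 1^2; δ1: rk 1, SNF 1^1
Ȟ^0: (3−2)−0=1 ⇒ Z
Ȟ^1: (3−1)−2=0 ⇒ 0
Ȟ^2: (1−0)−1=0 ⇒ 0


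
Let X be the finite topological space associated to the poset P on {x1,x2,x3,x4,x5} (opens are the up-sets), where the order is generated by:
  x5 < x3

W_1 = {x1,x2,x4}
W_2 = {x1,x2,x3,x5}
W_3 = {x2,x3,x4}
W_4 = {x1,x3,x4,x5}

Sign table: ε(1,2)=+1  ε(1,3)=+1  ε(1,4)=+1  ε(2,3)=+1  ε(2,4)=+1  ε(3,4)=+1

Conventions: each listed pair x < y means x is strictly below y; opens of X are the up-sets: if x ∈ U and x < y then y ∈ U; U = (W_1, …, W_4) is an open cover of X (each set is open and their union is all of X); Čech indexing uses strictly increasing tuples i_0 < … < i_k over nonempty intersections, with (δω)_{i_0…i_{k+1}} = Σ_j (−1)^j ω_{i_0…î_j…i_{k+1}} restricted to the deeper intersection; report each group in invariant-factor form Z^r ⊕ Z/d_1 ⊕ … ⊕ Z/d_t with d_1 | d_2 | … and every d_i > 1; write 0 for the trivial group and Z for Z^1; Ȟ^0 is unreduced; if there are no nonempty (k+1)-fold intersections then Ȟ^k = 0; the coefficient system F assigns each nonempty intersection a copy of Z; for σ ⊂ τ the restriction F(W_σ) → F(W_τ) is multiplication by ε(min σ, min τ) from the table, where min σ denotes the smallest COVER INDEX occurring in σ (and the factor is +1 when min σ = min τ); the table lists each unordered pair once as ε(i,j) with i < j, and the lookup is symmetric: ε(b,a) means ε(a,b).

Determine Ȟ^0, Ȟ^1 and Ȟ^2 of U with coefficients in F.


nonempty intersections:
  W12={x1,x2} W13={x2,x4} W14={x1,x4} W23={x2,x3} W24={x1,x3,x5} W34={x3,x4}
  W123={x2} W124={x1} W134={x4} W234={x3}
C dims 4,6,4; δ0: rk 3, SNF 1^3; δ1: rk 3, SNF 1^3
Ȟ^0: (4−3)−0=1 ⇒ Z
Ȟ^1: (6−3)−3=0 ⇒ 0
Ȟ^2: (4−0)−3=1 ⇒ Z

Ȟ^0 = Z, Ȟ^1 = 0 and Ȟ^2 = Z


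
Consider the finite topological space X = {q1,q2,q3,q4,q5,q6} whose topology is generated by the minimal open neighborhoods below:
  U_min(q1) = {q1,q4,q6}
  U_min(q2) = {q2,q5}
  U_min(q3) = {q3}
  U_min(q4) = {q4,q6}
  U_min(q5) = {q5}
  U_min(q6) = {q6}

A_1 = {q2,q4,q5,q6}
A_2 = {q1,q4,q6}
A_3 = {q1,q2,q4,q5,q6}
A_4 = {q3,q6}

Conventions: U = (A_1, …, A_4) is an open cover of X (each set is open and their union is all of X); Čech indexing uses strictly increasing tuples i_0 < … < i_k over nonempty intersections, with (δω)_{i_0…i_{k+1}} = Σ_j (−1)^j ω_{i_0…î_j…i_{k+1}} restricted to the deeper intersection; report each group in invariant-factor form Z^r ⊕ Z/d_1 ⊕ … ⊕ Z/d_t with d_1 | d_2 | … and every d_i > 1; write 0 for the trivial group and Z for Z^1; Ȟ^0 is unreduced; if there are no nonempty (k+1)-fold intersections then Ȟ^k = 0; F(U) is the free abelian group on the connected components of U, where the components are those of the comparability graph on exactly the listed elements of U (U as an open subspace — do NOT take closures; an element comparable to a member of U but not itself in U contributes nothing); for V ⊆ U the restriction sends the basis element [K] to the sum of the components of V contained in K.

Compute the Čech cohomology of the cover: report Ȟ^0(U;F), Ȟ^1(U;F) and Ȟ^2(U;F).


Ȟ^0 ≅ Z^3, Ȟ^1 ≅ 0 and Ȟ^2 ≅ 0

nonempty intersections:
  A12={q4,q6} A13={q2,q4,q5,q6} A14={q6} A23={q1,q4,q6} A24={q6} A34={q6}
  A123={q4,q6} A124={q6} A134={q6} A234={q6}
  A1234={q6}
components per intersection:
  A1: {q2,q5} {q4,q6}
  A2: {q1,q4,q6}
  A3: {q1,q4,q6} {q2,q5}
  A4: {q3} {q6}
  A12: {q4,q6}
  A13: {q2,q5} {q4,q6}
  A14: {q6}
  A23: {q1,q4,q6}
  A24: {q6}
  A34: {q6}
  A123: {q4,q6}
  A124: {q6}
  A134: {q6}
  A234: {q6}
  A1234: {q6}
C dims 7,7,4,1; δ0: rk 4, SNF 1^4; δ1: rk 3, SNF 1^3; δ2: rk 1, SNF 1^1
Ȟ^0: (7−4)−0=3 ⇒ Z^3
Ȟ^1: (7−3)−4=0 ⇒ 0
Ȟ^2: (4−1)−3=0 ⇒ 0


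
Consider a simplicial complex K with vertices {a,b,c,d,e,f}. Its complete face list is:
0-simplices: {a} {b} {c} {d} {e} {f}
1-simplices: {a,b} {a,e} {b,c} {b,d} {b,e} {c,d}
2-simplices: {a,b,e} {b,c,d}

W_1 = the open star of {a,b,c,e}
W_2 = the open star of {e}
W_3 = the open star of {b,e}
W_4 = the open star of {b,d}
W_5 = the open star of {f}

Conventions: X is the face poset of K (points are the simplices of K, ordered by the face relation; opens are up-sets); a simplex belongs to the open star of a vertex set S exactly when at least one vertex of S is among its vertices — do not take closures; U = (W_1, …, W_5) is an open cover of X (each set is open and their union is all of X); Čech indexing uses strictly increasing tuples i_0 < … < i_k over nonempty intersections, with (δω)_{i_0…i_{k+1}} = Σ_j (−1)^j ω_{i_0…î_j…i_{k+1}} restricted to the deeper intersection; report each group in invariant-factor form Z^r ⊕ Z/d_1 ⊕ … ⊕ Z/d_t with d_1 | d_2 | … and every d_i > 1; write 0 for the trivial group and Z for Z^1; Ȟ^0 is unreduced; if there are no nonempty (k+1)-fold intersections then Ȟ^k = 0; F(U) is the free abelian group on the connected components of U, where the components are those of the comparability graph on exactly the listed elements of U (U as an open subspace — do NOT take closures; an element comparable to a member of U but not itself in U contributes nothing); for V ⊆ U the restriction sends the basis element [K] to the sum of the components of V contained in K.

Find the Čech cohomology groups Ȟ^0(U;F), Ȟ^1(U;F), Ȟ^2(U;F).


Ȟ^0(U;F) ≅ Z^2, Ȟ^1(U;F) ≅ 0 and Ȟ^2(U;F) ≅ 0

intersection data:
  W1={{a},{b},{c},{e},{a,b},{a,e},{b,c},{b,d},{b,e},{c,d},{a,b,e},{b,c,d}} W2={{e},{a,e},{b,e},{a,b,e}} W3={{b},{e},{a,b},{a,e},{b,c},{b,d},{b,e},{a,b,e},{b,c,d}} W4={{b},{d},{a,b},{b,c},{b,d},{b,e},{c,d},{a,b,e},{b,c,d}} W5={{f}}
  W12={{e},{a,e},{b,e},{a,b,e}} W13={{b},{e},{a,b},{a,e},{b,c},{b,d},{b,e},{a,b,e},{b,c,d}} W14={{b},{a,b},{b,c},{b,d},{b,e},{c,d},{a,b,e},{b,c,d}} W23={{e},{a,e},{b,e},{a,b,e}} W24={{b,e},{a,b,e}} W34={{b},{a,b},{b,c},{b,d},{b,e},{a,b,e},{b,c,d}}
  W123={{e},{a,e},{b,e},{a,b,e}} W124={{b,e},{a,b,e}} W134={{b},{a,b},{b,c},{b,d},{b,e},{a,b,e},{b,c,d}} W234={{b,e},{a,b,e}}
  W1234={{b,e},{a,b,e}}
components per intersection:
  W1: {{a},{b},{c},{e},{a,b},{a,e},{b,c},{b,d},{b,e},{c,d},{a,b,e},{b,c,d}}
  W2: {{e},{a,e},{b,e},{a,b,e}}
  W3: {{b},{e},{a,b},{a,e},{b,c},{b,d},{b,e},{a,b,e},{b,c,d}}
  W4: {{b},{d},{a,b},{b,c},{b,d},{b,e},{c,d},{a,b,e},{b,c,d}}
  W5: {{f}}
  W12: {{e},{a,e},{b,e},{a,b,e}}
  W13: {{b},{e},{a,b},{a,e},{b,c},{b,d},{b,e},{a,b,e},{b,c,d}}
  W14: {{b},{a,b},{b,c},{b,d},{b,e},{c,d},{a,b,e},{b,c,d}}
  W23: {{e},{a,e},{b,e},{a,b,e}}
  W24: {{b,e},{a,b,e}}
  W34: {{b},{a,b},{b,c},{b,d},{b,e},{a,b,e},{b,c,d}}
  W123: {{e},{a,e},{b,e},{a,b,e}}
  W124: {{b,e},{a,b,e}}
  W134: {{b},{a,b},{b,c},{b,d},{b,e},{a,b,e},{b,c,d}}
  W234: {{b,e},{a,b,e}}
  W1234: {{b,e},{a,b,e}}
C dims 5,6,4,1; δ0: rk 3, SNF 1^3; δ1: rk 3, SNF 1^3; δ2: rk 1, SNF 1^1
Ȟ^0 = (5 − 3) − 0 = 2, so Ȟ^0 ≅ Z^2
Ȟ^1 = (6 − 3) − 3 = 0, so Ȟ^1 ≅ 0
Ȟ^2 = (4 − 1) − 3 = 0, so Ȟ^2 ≅ 0


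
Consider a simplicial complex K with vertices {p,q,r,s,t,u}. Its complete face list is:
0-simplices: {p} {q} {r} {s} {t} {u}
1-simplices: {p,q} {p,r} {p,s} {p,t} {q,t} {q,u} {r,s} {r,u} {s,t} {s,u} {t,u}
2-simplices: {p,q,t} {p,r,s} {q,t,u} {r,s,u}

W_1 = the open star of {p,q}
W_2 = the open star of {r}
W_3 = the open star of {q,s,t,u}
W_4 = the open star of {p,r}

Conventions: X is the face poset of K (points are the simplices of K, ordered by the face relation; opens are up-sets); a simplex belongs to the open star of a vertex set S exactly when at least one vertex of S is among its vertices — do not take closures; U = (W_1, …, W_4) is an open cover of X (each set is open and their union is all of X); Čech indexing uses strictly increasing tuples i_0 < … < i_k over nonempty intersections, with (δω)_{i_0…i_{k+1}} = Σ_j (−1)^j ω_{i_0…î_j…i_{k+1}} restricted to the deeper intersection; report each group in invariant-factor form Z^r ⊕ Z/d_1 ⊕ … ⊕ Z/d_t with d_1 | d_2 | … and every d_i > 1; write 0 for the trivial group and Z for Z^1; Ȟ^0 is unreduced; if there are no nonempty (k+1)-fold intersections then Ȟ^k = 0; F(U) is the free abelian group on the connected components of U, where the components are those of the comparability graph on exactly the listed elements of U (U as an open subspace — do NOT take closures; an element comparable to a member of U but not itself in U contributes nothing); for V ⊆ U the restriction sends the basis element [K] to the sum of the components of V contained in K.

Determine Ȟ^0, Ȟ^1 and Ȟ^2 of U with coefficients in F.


cover nerve:
  W1={{p},{q},{p,q},{p,r},{p,s},{p,t},{q,t},{q,u},{p,q,t},{p,r,s},{q,t,u}} W2={{r},{p,r},{r,s},{r,u},{p,r,s},{r,s,u}} W3={{q},{s},{t},{u},{p,q},{p,s},{p,t},{q,t},{q,u},{r,s},{r,u},{s,t},{s,u},{t,u},{p,q,t},{p,r,s},{q,t,u},{r,s,u}} W4={{p},{r},{p,q},{p,r},{p,s},{p,t},{r,s},{r,u},{p,q,t},{p,r,s},{r,s,u}}
  W12={{p,r},{p,r,s}} W13={{q},{p,q},{p,s},{p,t},{q,t},{q,u},{p,q,t},{p,r,s},{q,t,u}} W14={{p},{p,q},{p,r},{p,s},{p,t},{p,q,t},{p,r,s}} W23={{r,s},{r,u},{p,r,s},{r,s,u}} W24={{r},{p,r},{r,s},{r,u},{p,r,s},{r,s,u}} W34={{p,q},{p,s},{p,t},{r,s},{r,u},{p,q,t},{p,r,s},{r,s,u}}
  W123={{p,r,s}} W124={{p,r},{p,r,s}} W134={{p,q},{p,s},{p,t},{p,q,t},{p,r,s}} W234={{r,s},{r,u},{p,r,s},{r,s,u}}
  W1234={{p,r,s}}
components per intersection:
  W1: {{p},{q},{p,q},{p,r},{p,s},{p,t},{q,t},{q,u},{p,q,t},{p,r,s},{q,t,u}}
  W2: {{r},{p,r},{r,s},{r,u},{p,r,s},{r,s,u}}
  W3: {{q},{s},{t},{u},{p,q},{p,s},{p,t},{q,t},{q,u},{r,s},{r,u},{s,t},{s,u},{t,u},{p,q,t},{p,r,s},{q,t,u},{r,s,u}}
  W4: {{p},{r},{p,q},{p,r},{p,s},{p,t},{r,s},{r,u},{p,q,t},{p,r,s},{r,s,u}}
  W12: {{p,r},{p,r,s}}
  W13: {{q},{p,q},{p,t},{q,t},{q,u},{p,q,t},{q,t,u}} {{p,s},{p,r,s}}
  W14: {{p},{p,q},{p,r},{p,s},{p,t},{p,q,t},{p,r,s}}
  W23: {{r,s},{r,u},{p,r,s},{r,s,u}}
  W24: {{r},{p,r},{r,s},{r,u},{p,r,s},{r,s,u}}
  W34: {{p,q},{p,t},{p,q,t}} {{p,s},{r,s},{r,u},{p,r,s},{r,s,u}}
  W123: {{p,r,s}}
  W124: {{p,r},{p,r,s}}
  W134: {{p,q},{p,t},{p,q,t}} {{p,s},{p,r,s}}
  W234: {{r,s},{r,u},{p,r,s},{r,s,u}}
  W1234: {{p,r,s}}
C dims 4,8,5,1; δ0: rk 3, SNF 1^3; δ1: rk 4, SNF 1^4; δ2: rk 1, SNF 1^1
Ȟ^0: (4−3)−0=1 ⇒ Z
Ȟ^1: (8−4)−3=1 ⇒ Z
Ȟ^2: (5−1)−4=0 ⇒ 0

Ȟ^0(U;F) ≅ Z, Ȟ^1(U;F) ≅ Z and Ȟ^2(U;F) ≅ 0


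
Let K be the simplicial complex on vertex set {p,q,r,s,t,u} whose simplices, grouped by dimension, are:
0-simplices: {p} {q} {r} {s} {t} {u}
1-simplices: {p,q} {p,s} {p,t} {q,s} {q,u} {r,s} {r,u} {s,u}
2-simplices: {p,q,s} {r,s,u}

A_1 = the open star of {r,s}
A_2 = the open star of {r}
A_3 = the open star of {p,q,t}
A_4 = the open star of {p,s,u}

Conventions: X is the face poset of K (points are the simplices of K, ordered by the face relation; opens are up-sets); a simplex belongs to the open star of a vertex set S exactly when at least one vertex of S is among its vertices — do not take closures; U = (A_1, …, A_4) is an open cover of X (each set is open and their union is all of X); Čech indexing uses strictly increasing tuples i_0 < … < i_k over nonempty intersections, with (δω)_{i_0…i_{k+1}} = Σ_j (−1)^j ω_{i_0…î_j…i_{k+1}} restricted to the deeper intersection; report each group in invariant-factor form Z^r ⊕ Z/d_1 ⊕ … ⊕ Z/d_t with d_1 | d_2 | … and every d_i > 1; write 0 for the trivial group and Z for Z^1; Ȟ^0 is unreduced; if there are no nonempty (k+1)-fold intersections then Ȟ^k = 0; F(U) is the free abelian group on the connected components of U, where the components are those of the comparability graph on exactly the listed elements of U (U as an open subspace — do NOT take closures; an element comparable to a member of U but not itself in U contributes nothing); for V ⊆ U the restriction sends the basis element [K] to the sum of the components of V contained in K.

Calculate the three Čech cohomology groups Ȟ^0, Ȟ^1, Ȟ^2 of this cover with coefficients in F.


nerve of the cover:
  A1={{r},{s},{p,s},{q,s},{r,s},{r,u},{s,u},{p,q,s},{r,s,u}} A2={{r},{r,s},{r,u},{r,s,u}} A3={{p},{q},{t},{p,q},{p,s},{p,t},{q,s},{q,u},{p,q,s}} A4={{p},{s},{u},{p,q},{p,s},{p,t},{q,s},{q,u},{r,s},{r,u},{s,u},{p,q,s},{r,s,u}}
  A12={{r},{r,s},{r,u},{r,s,u}} A13={{p,s},{q,s},{p,q,s}} A14={{s},{p,s},{q,s},{r,s},{r,u},{s,u},{p,q,s},{r,s,u}} A24={{r,s},{r,u},{r,s,u}} A34={{p},{p,q},{p,s},{p,t},{q,s},{q,u},{p,q,s}}
  A124={{r,s},{r,u},{r,s,u}} A134={{p,s},{q,s},{p,q,s}}
components per intersection:
  A1: {{r},{s},{p,s},{q,s},{r,s},{r,u},{s,u},{p,q,s},{r,s,u}}
  A2: {{r},{r,s},{r,u},{r,s,u}}
  A3: {{p},{q},{t},{p,q},{p,s},{p,t},{q,s},{q,u},{p,q,s}}
  A4: {{p},{s},{u},{p,q},{p,s},{p,t},{q,s},{q,u},{r,s},{r,u},{s,u},{p,q,s},{r,s,u}}
  A12: {{r},{r,s},{r,u},{r,s,u}}
  A13: {{p,s},{q,s},{p,q,s}}
  A14: {{s},{p,s},{q,s},{r,s},{r,u},{s,u},{p,q,s},{r,s,u}}
  A24: {{r,s},{r,u},{r,s,u}}
  A34: {{p},{p,q},{p,s},{p,t},{q,s},{p,q,s}} {{q,u}}
  A124: {{r,s},{r,u},{r,s,u}}
  A134: {{p,s},{q,s},{p,q,s}}
C dims 4,6,2; δ0: rk 3, SNF 1^3; δ1: rk 2, SNF 1^2
Ȟ^0 = (4 − 3) − 0 = 1, so Ȟ^0 ≅ Z
Ȟ^1 = (6 − 2) − 3 = 1, so Ȟ^1 ≅ Z
Ȟ^2 = (2 − 0) − 2 = 0, so Ȟ^2 ≅ 0

Ȟ^0(U;F) ≅ Z, Ȟ^1(U;F) ≅ Z and Ȟ^2(U;F) ≅ 0


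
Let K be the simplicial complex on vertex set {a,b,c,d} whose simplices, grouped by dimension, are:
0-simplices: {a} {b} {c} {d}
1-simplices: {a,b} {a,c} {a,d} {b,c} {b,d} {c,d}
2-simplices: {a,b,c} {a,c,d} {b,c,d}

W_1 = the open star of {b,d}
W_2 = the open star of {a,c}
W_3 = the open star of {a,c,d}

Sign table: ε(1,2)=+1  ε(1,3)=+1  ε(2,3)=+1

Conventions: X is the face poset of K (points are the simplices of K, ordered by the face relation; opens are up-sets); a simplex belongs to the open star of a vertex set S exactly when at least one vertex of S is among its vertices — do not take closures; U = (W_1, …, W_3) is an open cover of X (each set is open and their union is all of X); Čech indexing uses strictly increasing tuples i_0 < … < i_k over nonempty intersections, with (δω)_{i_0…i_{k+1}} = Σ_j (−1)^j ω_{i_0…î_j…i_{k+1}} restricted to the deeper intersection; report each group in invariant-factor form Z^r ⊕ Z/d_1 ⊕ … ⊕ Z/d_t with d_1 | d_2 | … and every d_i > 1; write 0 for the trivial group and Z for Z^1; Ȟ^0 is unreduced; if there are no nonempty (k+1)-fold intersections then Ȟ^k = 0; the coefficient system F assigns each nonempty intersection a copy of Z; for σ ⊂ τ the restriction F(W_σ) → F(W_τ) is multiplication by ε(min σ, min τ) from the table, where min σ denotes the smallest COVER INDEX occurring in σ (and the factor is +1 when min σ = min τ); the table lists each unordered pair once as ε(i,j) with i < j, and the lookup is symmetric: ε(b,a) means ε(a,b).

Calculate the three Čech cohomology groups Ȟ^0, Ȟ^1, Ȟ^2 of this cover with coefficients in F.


Ȟ^0 ≅ Z,  Ȟ^1 ≅ 0,  Ȟ^2 ≅ 0

nerve of the cover:
  W1={{b},{d},{a,b},{a,d},{b,c},{b,d},{c,d},{a,b,c},{a,c,d},{b,c,d}} W2={{a},{c},{a,b},{a,c},{a,d},{b,c},{c,d},{a,b,c},{a,c,d},{b,c,d}} W3={{a},{c},{d},{a,b},{a,c},{a,d},{b,c},{b,d},{c,d},{a,b,c},{a,c,d},{b,c,d}}
  W12={{a,b},{a,d},{b,c},{c,d},{a,b,c},{a,c,d},{b,c,d}} W13={{d},{a,b},{a,d},{b,c},{b,d},{c,d},{a,b,c},{a,c,d},{b,c,d}} W23={{a},{c},{a,b},{a,c},{a,d},{b,c},{c,d},{a,b,c},{a,c,d},{b,c,d}}
  W123={{a,b},{a,d},{b,c},{c,d},{a,b,c},{a,c,d},{b,c,d}}
C dims 3,3,1; δ0: rk 2, SNF 1^2; δ1: rk 1, SNF 1^1
Ȟ^0 = (3 − 2) − 0 = 1, so Ȟ^0 ≅ Z
Ȟ^1 = (3 − 1) − 2 = 0, so Ȟ^1 ≅ 0
Ȟ^2 = (1 − 0) − 1 = 0, so Ȟ^2 ≅ 0


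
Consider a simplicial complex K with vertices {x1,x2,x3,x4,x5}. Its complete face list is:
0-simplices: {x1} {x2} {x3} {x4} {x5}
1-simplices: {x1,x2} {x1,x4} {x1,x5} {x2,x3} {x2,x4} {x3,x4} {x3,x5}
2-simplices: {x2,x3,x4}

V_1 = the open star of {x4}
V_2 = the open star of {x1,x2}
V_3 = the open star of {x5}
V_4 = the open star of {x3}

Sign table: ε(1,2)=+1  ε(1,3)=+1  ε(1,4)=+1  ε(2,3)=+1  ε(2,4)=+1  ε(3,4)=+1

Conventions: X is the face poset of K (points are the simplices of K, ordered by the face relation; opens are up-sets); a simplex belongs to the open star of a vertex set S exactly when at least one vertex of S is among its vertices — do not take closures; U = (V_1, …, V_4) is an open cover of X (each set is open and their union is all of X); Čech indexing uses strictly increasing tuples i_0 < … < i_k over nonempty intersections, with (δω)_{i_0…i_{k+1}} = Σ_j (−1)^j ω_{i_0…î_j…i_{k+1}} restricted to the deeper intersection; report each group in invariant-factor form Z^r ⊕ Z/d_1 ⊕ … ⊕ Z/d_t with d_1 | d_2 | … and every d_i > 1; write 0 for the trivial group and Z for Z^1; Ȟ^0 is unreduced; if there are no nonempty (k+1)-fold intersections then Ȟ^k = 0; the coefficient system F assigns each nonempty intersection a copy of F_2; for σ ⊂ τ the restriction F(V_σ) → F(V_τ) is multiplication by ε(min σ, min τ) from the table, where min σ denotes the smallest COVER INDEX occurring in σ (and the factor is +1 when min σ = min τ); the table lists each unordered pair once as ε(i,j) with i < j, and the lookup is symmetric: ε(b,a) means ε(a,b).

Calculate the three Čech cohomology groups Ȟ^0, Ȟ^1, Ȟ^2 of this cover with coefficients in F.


Ȟ^0(U;F) ≅ Z/2; Ȟ^1(U;F) ≅ Z/2; Ȟ^2(U;F) ≅ 0

nerve of the cover:
  V1={{x4},{x1,x4},{x2,x4},{x3,x4},{x2,x3,x4}} V2={{x1},{x2},{x1,x2},{x1,x4},{x1,x5},{x2,x3},{x2,x4},{x2,x3,x4}} V3={{x5},{x1,x5},{x3,x5}} V4={{x3},{x2,x3},{x3,x4},{x3,x5},{x2,x3,x4}}
  V12={{x1,x4},{x2,x4},{x2,x3,x4}} V14={{x3,x4},{x2,x3,x4}} V23={{x1,x5}} V24={{x2,x3},{x2,x3,x4}} V34={{x3,x5}}
  V124={{x2,x3,x4}}
C dims 4,5,1; δ0: rk_F2 3; δ1: rk_F2 1
Ȟ^0 = (4 − 3) − 0 = 1, so Ȟ^0 ≅ Z/2
Ȟ^1 = (5 − 1) − 3 = 1, so Ȟ^1 ≅ Z/2
Ȟ^2 = (1 − 0) − 1 = 0, so Ȟ^2 ≅ 0


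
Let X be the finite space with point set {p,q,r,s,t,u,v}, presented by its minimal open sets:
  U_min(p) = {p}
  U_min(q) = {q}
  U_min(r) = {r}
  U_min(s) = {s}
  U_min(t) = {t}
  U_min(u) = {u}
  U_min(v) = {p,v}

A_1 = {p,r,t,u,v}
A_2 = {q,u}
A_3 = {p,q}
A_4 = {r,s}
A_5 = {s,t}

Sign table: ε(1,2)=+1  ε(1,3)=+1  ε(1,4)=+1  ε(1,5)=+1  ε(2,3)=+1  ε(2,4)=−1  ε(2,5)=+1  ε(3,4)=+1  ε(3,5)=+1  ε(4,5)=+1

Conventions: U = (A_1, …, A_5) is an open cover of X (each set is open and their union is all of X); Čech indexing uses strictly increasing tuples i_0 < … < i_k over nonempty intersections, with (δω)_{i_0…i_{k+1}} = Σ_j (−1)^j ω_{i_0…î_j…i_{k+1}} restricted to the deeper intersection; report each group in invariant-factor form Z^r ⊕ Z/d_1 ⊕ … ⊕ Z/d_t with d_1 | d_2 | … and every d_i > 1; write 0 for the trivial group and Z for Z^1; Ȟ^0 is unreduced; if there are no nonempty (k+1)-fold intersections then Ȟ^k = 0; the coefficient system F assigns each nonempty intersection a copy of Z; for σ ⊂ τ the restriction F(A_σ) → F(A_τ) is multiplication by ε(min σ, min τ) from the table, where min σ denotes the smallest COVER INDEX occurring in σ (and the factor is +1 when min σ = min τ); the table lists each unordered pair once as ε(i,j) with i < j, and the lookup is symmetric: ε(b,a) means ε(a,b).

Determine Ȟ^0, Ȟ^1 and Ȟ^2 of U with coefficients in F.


nerve of the cover:
  A12={u} A13={p} A14={r} A15={t} A23={q} A45={s}
C dims 5,6; δ0: rk 4, SNF 1^4
Ȟ^0 = (5 − 4) − 0 = 1, so Ȟ^0 ≅ Z
Ȟ^1 = (6 − 0) − 4 = 2, so Ȟ^1 ≅ Z^2
Ȟ^2 = (0 − 0) − 0 = 0, so Ȟ^2 ≅ 0

Ȟ^0 ≅ Z; Ȟ^1 ≅ Z^2; Ȟ^2 ≅ 0


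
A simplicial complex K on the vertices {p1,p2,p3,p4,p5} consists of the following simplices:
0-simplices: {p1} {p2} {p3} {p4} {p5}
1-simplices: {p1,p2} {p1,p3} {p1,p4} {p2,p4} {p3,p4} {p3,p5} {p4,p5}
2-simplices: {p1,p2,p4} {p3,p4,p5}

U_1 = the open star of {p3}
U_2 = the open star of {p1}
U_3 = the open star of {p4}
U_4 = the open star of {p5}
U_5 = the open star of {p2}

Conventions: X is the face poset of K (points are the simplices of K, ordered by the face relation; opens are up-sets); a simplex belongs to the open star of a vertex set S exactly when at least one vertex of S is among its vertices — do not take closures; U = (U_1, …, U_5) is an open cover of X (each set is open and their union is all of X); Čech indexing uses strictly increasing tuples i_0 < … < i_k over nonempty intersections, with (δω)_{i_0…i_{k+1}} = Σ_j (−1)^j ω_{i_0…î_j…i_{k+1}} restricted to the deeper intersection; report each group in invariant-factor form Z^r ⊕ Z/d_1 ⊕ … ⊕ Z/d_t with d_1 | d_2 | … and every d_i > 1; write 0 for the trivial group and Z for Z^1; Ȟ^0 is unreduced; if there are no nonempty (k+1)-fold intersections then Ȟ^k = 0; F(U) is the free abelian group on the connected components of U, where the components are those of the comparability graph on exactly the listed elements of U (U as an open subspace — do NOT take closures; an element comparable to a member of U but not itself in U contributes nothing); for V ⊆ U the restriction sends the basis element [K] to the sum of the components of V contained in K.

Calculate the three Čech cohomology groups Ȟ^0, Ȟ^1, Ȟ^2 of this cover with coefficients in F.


Ȟ^0 = Z; Ȟ^1 = Z; Ȟ^2 = 0

nerve simplices:
  U1={{p3},{p1,p3},{p3,p4},{p3,p5},{p3,p4,p5}} U2={{p1},{p1,p2},{p1,p3},{p1,p4},{p1,p2,p4}} U3={{p4},{p1,p4},{p2,p4},{p3,p4},{p4,p5},{p1,p2,p4},{p3,p4,p5}} U4={{p5},{p3,p5},{p4,p5},{p3,p4,p5}} U5={{p2},{p1,p2},{p2,p4},{p1,p2,p4}}
  U12={{p1,p3}} U13={{p3,p4},{p3,p4,p5}} U14={{p3,p5},{p3,p4,p5}} U23={{p1,p4},{p1,p2,p4}} U25={{p1,p2},{p1,p2,p4}} U34={{p4,p5},{p3,p4,p5}} U35={{p2,p4},{p1,p2,p4}}
  U134={{p3,p4,p5}} U235={{p1,p2,p4}}
components per intersection:
  U1: {{p3},{p1,p3},{p3,p4},{p3,p5},{p3,p4,p5}}
  U2: {{p1},{p1,p2},{p1,p3},{p1,p4},{p1,p2,p4}}
  U3: {{p4},{p1,p4},{p2,p4},{p3,p4},{p4,p5},{p1,p2,p4},{p3,p4,p5}}
  U4: {{p5},{p3,p5},{p4,p5},{p3,p4,p5}}
  U5: {{p2},{p1,p2},{p2,p4},{p1,p2,p4}}
  U12: {{p1,p3}}
  U13: {{p3,p4},{p3,p4,p5}}
  U14: {{p3,p5},{p3,p4,p5}}
  U23: {{p1,p4},{p1,p2,p4}}
  U25: {{p1,p2},{p1,p2,p4}}
  U34: {{p4,p5},{p3,p4,p5}}
  U35: {{p2,p4},{p1,p2,p4}}
  U134: {{p3,p4,p5}}
  U235: {{p1,p2,p4}}
C dims 5,7,2; δ0: rk 4, SNF 1^4; δ1: rk 2, SNF 1^2
degree 0: 5−4−0 = 1 → Ȟ^0 ≅ Z
degree 1: 7−2−4 = 1 → Ȟ^1 ≅ Z
degree 2: 2−0−2 = 0 → Ȟ^2 ≅ 0


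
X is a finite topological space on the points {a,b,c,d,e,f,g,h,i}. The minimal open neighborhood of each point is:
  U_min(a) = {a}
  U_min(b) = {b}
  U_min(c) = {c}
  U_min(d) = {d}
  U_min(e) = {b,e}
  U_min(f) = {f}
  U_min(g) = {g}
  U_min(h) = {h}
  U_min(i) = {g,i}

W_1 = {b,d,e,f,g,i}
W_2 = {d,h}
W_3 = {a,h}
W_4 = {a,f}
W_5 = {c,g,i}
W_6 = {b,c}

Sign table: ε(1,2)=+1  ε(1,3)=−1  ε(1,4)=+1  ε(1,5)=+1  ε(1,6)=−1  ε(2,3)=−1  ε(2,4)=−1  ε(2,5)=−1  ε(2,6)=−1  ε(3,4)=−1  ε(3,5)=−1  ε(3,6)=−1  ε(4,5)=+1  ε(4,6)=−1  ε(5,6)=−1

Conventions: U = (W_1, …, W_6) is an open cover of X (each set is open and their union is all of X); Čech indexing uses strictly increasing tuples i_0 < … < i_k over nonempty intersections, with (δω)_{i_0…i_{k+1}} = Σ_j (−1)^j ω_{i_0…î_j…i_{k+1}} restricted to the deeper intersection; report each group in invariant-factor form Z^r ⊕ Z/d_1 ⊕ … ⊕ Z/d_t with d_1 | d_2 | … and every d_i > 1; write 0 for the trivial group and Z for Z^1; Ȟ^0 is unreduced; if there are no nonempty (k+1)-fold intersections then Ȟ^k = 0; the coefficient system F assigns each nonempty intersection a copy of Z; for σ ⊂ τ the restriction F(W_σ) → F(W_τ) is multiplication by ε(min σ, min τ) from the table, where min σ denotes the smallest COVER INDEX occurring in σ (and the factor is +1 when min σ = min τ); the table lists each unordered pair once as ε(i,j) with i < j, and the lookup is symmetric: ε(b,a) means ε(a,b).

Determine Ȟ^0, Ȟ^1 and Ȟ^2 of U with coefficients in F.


nonempty intersections:
  W12={d} W14={f} W15={g,i} W16={b} W23={h} W34={a} W56={c}
C dims 6,7; δ0: rk 5, SNF 1^5
Ȟ^0: (6−5)−0=1 ⇒ Z
Ȟ^1: (7−0)−5=2 ⇒ Z^2
Ȟ^2: (0−0)−0=0 ⇒ 0

Ȟ^0(U;F) ≅ Z; Ȟ^1(U;F) ≅ Z^2; Ȟ^2(U;F) ≅ 0


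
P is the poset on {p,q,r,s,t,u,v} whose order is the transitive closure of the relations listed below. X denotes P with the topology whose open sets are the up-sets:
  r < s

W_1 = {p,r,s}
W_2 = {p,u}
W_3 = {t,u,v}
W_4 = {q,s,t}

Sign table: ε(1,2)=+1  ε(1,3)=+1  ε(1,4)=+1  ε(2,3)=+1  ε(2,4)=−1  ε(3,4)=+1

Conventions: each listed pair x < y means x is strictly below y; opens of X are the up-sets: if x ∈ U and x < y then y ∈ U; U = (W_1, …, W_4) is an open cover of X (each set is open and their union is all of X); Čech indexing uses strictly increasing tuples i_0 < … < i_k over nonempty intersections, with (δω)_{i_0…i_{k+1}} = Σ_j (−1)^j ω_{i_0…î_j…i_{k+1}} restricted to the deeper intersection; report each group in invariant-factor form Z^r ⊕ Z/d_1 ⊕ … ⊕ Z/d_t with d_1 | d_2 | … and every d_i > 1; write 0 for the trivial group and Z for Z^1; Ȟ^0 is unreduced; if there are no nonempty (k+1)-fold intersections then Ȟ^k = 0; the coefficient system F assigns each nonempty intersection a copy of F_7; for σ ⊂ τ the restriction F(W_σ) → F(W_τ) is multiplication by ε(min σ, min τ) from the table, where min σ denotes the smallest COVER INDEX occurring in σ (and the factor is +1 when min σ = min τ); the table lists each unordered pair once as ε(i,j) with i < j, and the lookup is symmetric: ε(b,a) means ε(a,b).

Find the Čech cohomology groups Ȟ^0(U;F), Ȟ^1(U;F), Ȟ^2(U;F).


nerve simplices:
  W12={p} W14={s} W23={u} W34={t}
C dims 4,4; δ0: rk_F7 3
degree 0: 4−3−0 = 1 → Ȟ^0 ≅ Z/7
degree 1: 4−0−3 = 1 → Ȟ^1 ≅ Z/7
degree 2: 0−0−0 = 0 → Ȟ^2 ≅ 0

Ȟ^0(U;F) ≅ Z/7, Ȟ^1(U;F) ≅ Z/7 and Ȟ^2(U;F) ≅ 0


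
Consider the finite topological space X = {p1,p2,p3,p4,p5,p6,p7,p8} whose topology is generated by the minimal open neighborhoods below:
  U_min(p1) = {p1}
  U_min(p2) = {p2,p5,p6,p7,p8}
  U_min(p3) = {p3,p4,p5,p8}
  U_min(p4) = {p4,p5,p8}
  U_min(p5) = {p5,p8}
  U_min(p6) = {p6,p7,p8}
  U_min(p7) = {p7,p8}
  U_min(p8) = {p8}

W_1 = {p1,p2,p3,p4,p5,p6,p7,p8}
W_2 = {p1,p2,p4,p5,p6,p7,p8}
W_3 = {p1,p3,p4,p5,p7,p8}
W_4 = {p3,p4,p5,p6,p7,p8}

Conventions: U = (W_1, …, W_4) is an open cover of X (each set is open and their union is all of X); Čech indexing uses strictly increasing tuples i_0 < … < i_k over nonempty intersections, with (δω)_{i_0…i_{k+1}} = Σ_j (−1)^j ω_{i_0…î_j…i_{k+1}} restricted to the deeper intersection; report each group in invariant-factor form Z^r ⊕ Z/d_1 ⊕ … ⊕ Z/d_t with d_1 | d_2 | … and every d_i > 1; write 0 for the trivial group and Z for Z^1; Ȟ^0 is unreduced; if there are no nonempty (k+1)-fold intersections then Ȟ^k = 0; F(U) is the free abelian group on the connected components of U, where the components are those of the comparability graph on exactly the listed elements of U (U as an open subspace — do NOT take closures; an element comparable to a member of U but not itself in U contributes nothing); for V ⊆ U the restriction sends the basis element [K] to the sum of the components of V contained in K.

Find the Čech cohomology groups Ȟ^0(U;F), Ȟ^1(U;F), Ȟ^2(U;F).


nerve simplices:
  W12={p1,p2,p4,p5,p6,p7,p8} W13={p1,p3,p4,p5,p7,p8} W14={p3,p4,p5,p6,p7,p8} W23={p1,p4,p5,p7,p8} W24={p4,p5,p6,p7,p8} W34={p3,p4,p5,p7,p8}
  W123={p1,p4,p5,p7,p8} W124={p4,p5,p6,p7,p8} W134={p3,p4,p5,p7,p8} W234={p4,p5,p7,p8}
  W1234={p4,p5,p7,p8}
components per intersection:
  W1: {p1} {p2,p3,p4,p5,p6,p7,p8}
  W2: {p1} {p2,p4,p5,p6,p7,p8}
  W3: {p1} {p3,p4,p5,p7,p8}
  W4: {p3,p4,p5,p6,p7,p8}
  W12: {p1} {p2,p4,p5,p6,p7,p8}
  W13: {p1} {p3,p4,p5,p7,p8}
  W14: {p3,p4,p5,p6,p7,p8}
  W23: {p1} {p4,p5,p7,p8}
  W24: {p4,p5,p6,p7,p8}
  W34: {p3,p4,p5,p7,p8}
  W123: {p1} {p4,p5,p7,p8}
  W124: {p4,p5,p6,p7,p8}
  W134: {p3,p4,p5,p7,p8}
  W234: {p4,p5,p7,p8}
  W1234: {p4,p5,p7,p8}
C dims 7,9,5,1; δ0: rk 5, SNF 1^5; δ1: rk 4, SNF 1^4; δ2: rk 1, SNF 1^1
degree 0: 7−5−0 = 2 → Ȟ^0 ≅ Z^2
degree 1: 9−4−5 = 0 → Ȟ^1 ≅ 0
degree 2: 5−1−4 = 0 → Ȟ^2 ≅ 0

Ȟ^0 = Z^2,  Ȟ^1 = 0,  Ȟ^2 = 0


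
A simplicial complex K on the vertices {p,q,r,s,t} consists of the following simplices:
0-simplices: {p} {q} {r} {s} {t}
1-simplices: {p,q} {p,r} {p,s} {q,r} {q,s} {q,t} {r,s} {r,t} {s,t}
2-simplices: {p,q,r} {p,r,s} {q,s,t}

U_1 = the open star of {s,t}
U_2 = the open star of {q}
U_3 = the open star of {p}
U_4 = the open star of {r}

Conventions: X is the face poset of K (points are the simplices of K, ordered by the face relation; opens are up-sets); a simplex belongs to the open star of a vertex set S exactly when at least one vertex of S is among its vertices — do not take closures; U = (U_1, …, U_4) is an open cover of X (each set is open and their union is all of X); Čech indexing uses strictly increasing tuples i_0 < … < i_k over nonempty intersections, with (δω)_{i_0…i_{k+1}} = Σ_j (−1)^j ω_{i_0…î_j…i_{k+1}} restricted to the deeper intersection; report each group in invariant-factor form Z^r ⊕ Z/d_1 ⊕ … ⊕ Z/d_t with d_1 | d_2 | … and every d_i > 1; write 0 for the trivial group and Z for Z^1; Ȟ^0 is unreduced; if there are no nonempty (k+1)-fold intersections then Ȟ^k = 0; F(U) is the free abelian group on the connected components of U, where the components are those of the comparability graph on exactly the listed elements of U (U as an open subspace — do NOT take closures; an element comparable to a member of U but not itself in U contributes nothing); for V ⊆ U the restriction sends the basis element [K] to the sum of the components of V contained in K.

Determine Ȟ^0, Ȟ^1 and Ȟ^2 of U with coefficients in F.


nonempty intersections:
  U1={{s},{t},{p,s},{q,s},{q,t},{r,s},{r,t},{s,t},{p,r,s},{q,s,t}} U2={{q},{p,q},{q,r},{q,s},{q,t},{p,q,r},{q,s,t}} U3={{p},{p,q},{p,r},{p,s},{p,q,r},{p,r,s}} U4={{r},{p,r},{q,r},{r,s},{r,t},{p,q,r},{p,r,s}}
  U12={{q,s},{q,t},{q,s,t}} U13={{p,s},{p,r,s}} U14={{r,s},{r,t},{p,r,s}} U23={{p,q},{p,q,r}} U24={{q,r},{p,q,r}} U34={{p,r},{p,q,r},{p,r,s}}
  U134={{p,r,s}} U234={{p,q,r}}
components per intersection:
  U1: {{s},{t},{p,s},{q,s},{q,t},{r,s},{r,t},{s,t},{p,r,s},{q,s,t}}
  U2: {{q},{p,q},{q,r},{q,s},{q,t},{p,q,r},{q,s,t}}
  U3: {{p},{p,q},{p,r},{p,s},{p,q,r},{p,r,s}}
  U4: {{r},{p,r},{q,r},{r,s},{r,t},{p,q,r},{p,r,s}}
  U12: {{q,s},{q,t},{q,s,t}}
  U13: {{p,s},{p,r,s}}
  U14: {{r,s},{p,r,s}} {{r,t}}
  U23: {{p,q},{p,q,r}}
  U24: {{q,r},{p,q,r}}
  U34: {{p,r},{p,q,r},{p,r,s}}
  U134: {{p,r,s}}
  U234: {{p,q,r}}
C dims 4,7,2; δ0: rk 3, SNF 1^3; δ1: rk 2, SNF 1^2
Ȟ^0: (4−3)−0=1 ⇒ Z
Ȟ^1: (7−2)−3=2 ⇒ Z^2
Ȟ^2: (2−0)−2=0 ⇒ 0

Ȟ^0 = Z, Ȟ^1 = Z^2, Ȟ^2 = 0


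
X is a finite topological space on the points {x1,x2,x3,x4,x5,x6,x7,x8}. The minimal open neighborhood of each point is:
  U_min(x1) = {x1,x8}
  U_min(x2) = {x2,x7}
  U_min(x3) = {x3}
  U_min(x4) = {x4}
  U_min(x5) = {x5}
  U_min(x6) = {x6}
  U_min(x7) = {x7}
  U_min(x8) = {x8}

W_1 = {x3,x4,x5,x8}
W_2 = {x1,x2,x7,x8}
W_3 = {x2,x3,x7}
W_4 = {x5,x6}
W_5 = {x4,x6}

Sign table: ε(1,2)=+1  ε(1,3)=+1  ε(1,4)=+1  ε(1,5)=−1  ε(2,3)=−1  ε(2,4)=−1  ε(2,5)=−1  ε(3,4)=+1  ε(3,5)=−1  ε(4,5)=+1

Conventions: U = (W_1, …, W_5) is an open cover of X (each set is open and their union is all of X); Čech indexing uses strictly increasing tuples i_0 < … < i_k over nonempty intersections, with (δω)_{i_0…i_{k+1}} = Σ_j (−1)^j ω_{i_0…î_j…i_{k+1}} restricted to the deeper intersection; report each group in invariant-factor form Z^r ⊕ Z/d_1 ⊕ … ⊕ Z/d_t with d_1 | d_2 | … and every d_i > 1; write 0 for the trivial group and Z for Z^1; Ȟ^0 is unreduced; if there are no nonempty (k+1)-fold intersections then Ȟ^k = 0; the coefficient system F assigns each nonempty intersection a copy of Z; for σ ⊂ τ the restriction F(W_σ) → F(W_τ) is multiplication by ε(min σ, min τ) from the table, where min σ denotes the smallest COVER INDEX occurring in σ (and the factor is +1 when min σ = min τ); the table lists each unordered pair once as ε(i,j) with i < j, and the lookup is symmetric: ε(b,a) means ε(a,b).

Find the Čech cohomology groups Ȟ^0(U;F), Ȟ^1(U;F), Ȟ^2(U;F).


Ȟ^0(U;F) ≅ 0, Ȟ^1(U;F) ≅ Z ⊕ Z/2 and Ȟ^2(U;F) ≅ 0

nonempty overlaps:
  W12={x8} W13={x3} W14={x5} W15={x4} W23={x2,x7} W45={x6}
C dims 5,6; δ0: rk 5, SNF 1^4·2
degree 0: 5−5−0 = 0 → Ȟ^0 ≅ 0
degree 1: 6−0−5 = 1 plus torsion [2] → Ȟ^1 ≅ Z ⊕ Z/2
degree 2: 0−0−0 = 0 → Ȟ^2 ≅ 0


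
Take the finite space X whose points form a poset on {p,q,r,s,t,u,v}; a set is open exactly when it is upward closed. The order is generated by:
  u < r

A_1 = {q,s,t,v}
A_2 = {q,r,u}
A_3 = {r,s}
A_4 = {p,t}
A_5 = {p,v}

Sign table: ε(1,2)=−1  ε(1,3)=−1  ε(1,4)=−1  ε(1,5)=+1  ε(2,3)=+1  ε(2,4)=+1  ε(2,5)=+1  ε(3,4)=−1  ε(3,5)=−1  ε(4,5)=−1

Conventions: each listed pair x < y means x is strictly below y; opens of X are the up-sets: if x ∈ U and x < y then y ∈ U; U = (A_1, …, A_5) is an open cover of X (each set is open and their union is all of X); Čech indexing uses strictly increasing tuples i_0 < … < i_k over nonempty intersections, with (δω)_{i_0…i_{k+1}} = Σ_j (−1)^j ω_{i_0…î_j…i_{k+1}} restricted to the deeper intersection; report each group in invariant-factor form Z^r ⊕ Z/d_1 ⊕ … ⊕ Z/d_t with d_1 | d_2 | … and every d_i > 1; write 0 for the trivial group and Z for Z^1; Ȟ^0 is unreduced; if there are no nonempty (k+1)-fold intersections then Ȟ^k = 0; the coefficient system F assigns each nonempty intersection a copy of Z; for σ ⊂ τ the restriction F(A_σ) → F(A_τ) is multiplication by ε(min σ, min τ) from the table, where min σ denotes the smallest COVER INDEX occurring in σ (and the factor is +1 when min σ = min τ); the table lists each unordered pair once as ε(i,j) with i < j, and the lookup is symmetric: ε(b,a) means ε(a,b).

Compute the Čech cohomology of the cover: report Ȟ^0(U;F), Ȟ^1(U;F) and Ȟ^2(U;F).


nonempty overlaps:
  A12={q} A13={s} A14={t} A15={v} A23={r} A45={p}
C dims 5,6; δ0: rk 4, SNF 1^4
degree 0: 5−4−0 = 1 → Ȟ^0 ≅ Z
degree 1: 6−0−4 = 2 → Ȟ^1 ≅ Z^2
degree 2: 0−0−0 = 0 → Ȟ^2 ≅ 0

Ȟ^0 = Z; Ȟ^1 = Z^2; Ȟ^2 = 0


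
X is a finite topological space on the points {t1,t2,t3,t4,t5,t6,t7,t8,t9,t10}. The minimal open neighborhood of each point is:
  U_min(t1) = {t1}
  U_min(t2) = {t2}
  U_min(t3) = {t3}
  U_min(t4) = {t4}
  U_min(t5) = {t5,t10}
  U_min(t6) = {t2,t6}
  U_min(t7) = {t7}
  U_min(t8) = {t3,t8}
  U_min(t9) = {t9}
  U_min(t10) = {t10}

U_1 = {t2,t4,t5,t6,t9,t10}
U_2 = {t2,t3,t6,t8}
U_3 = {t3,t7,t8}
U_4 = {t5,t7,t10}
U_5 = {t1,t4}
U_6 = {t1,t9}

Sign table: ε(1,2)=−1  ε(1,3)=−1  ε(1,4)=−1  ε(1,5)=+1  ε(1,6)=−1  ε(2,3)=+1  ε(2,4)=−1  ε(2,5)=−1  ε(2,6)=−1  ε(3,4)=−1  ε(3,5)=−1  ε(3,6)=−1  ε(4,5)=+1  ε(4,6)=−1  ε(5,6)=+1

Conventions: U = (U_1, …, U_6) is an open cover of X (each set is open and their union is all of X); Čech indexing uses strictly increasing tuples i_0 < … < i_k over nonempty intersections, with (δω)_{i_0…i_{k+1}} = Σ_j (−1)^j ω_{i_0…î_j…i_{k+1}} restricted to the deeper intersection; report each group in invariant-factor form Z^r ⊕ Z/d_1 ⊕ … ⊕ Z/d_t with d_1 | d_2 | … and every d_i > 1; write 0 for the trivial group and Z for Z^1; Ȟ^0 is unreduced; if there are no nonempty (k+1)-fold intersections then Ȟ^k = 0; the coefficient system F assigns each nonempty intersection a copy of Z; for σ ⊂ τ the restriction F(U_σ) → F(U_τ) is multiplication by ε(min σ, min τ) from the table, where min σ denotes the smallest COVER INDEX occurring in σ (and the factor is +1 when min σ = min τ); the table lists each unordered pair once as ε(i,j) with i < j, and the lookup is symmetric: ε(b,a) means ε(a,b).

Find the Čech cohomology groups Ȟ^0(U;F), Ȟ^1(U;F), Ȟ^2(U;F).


Ȟ^0 = 0; Ȟ^1 = Z ⊕ Z/2; Ȟ^2 = 0

nonempty intersections:
  U12={t2,t6} U14={t5,t10} U15={t4} U16={t9} U23={t3,t8} U34={t7} U56={t1}
C dims 6,7; δ0: rk 6, SNF 1^5·2
Ȟ^0: (6−6)−0=0 ⇒ 0
Ȟ^1: (7−0)−6=1 plus torsion [2] ⇒ Z ⊕ Z/2
Ȟ^2: (0−0)−0=0 ⇒ 0


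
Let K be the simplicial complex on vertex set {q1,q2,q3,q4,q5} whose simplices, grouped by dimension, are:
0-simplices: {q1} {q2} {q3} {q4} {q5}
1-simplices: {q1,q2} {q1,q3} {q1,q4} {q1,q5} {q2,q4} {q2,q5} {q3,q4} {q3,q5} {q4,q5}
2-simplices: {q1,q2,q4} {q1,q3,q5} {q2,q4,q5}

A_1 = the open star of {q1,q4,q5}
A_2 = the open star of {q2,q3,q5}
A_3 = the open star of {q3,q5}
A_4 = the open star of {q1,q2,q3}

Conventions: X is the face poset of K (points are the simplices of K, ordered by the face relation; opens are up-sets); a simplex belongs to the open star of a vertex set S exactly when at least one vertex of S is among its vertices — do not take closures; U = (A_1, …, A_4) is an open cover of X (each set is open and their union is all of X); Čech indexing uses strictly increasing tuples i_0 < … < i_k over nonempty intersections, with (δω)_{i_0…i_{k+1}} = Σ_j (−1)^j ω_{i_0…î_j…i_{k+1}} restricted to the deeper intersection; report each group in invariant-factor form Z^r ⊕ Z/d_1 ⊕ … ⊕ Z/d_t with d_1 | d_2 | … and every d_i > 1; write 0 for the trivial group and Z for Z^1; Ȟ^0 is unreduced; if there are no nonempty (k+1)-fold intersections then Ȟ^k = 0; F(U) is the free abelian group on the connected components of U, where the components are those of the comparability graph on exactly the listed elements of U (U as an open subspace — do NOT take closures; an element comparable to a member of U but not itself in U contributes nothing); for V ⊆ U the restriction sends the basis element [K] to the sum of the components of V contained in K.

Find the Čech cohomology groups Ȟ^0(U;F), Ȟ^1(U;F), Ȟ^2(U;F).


Ȟ^0 = Z; Ȟ^1 = Z; Ȟ^2 = 0

nonempty intersections:
  A1={{q1},{q4},{q5},{q1,q2},{q1,q3},{q1,q4},{q1,q5},{q2,q4},{q2,q5},{q3,q4},{q3,q5},{q4,q5},{q1,q2,q4},{q1,q3,q5},{q2,q4,q5}} A2={{q2},{q3},{q5},{q1,q2},{q1,q3},{q1,q5},{q2,q4},{q2,q5},{q3,q4},{q3,q5},{q4,q5},{q1,q2,q4},{q1,q3,q5},{q2,q4,q5}} A3={{q3},{q5},{q1,q3},{q1,q5},{q2,q5},{q3,q4},{q3,q5},{q4,q5},{q1,q3,q5},{q2,q4,q5}} A4={{q1},{q2},{q3},{q1,q2},{q1,q3},{q1,q4},{q1,q5},{q2,q4},{q2,q5},{q3,q4},{q3,q5},{q1,q2,q4},{q1,q3,q5},{q2,q4,q5}}
  A12={{q5},{q1,q2},{q1,q3},{q1,q5},{q2,q4},{q2,q5},{q3,q4},{q3,q5},{q4,q5},{q1,q2,q4},{q1,q3,q5},{q2,q4,q5}} A13={{q5},{q1,q3},{q1,q5},{q2,q5},{q3,q4},{q3,q5},{q4,q5},{q1,q3,q5},{q2,q4,q5}} A14={{q1},{q1,q2},{q1,q3},{q1,q4},{q1,q5},{q2,q4},{q2,q5},{q3,q4},{q3,q5},{q1,q2,q4},{q1,q3,q5},{q2,q4,q5}} A23={{q3},{q5},{q1,q3},{q1,q5},{q2,q5},{q3,q4},{q3,q5},{q4,q5},{q1,q3,q5},{q2,q4,q5}} A24={{q2},{q3},{q1,q2},{q1,q3},{q1,q5},{q2,q4},{q2,q5},{q3,q4},{q3,q5},{q1,q2,q4},{q1,q3,q5},{q2,q4,q5}} A34={{q3},{q1,q3},{q1,q5},{q2,q5},{q3,q4},{q3,q5},{q1,q3,q5},{q2,q4,q5}}
  A123={{q5},{q1,q3},{q1,q5},{q2,q5},{q3,q4},{q3,q5},{q4,q5},{q1,q3,q5},{q2,q4,q5}} A124={{q1,q2},{q1,q3},{q1,q5},{q2,q4},{q2,q5},{q3,q4},{q3,q5},{q1,q2,q4},{q1,q3,q5},{q2,q4,q5}} A134={{q1,q3},{q1,q5},{q2,q5},{q3,q4},{q3,q5},{q1,q3,q5},{q2,q4,q5}} A234={{q3},{q1,q3},{q1,q5},{q2,q5},{q3,q4},{q3,q5},{q1,q3,q5},{q2,q4,q5}}
  A1234={{q1,q3},{q1,q5},{q2,q5},{q3,q4},{q3,q5},{q1,q3,q5},{q2,q4,q5}}
components per intersection:
  A1: {{q1},{q4},{q5},{q1,q2},{q1,q3},{q1,q4},{q1,q5},{q2,q4},{q2,q5},{q3,q4},{q3,q5},{q4,q5},{q1,q2,q4},{q1,q3,q5},{q2,q4,q5}}
  A2: {{q2},{q3},{q5},{q1,q2},{q1,q3},{q1,q5},{q2,q4},{q2,q5},{q3,q4},{q3,q5},{q4,q5},{q1,q2,q4},{q1,q3,q5},{q2,q4,q5}}
  A3: {{q3},{q5},{q1,q3},{q1,q5},{q2,q5},{q3,q4},{q3,q5},{q4,q5},{q1,q3,q5},{q2,q4,q5}}
  A4: {{q1},{q2},{q3},{q1,q2},{q1,q3},{q1,q4},{q1,q5},{q2,q4},{q2,q5},{q3,q4},{q3,q5},{q1,q2,q4},{q1,q3,q5},{q2,q4,q5}}
  A12: {{q5},{q1,q2},{q1,q3},{q1,q5},{q2,q4},{q2,q5},{q3,q5},{q4,q5},{q1,q2,q4},{q1,q3,q5},{q2,q4,q5}} {{q3,q4}}
  A13: {{q5},{q1,q3},{q1,q5},{q2,q5},{q3,q5},{q4,q5},{q1,q3,q5},{q2,q4,q5}} {{q3,q4}}
  A14: {{q1},{q1,q2},{q1,q3},{q1,q4},{q1,q5},{q2,q4},{q2,q5},{q3,q5},{q1,q2,q4},{q1,q3,q5},{q2,q4,q5}} {{q3,q4}}
  A23: {{q3},{q5},{q1,q3},{q1,q5},{q2,q5},{q3,q4},{q3,q5},{q4,q5},{q1,q3,q5},{q2,q4,q5}}
  A24: {{q2},{q1,q2},{q2,q4},{q2,q5},{q1,q2,q4},{q2,q4,q5}} {{q3},{q1,q3},{q1,q5},{q3,q4},{q3,q5},{q1,q3,q5}}
  A34: {{q3},{q1,q3},{q1,q5},{q3,q4},{q3,q5},{q1,q3,q5}} {{q2,q5},{q2,q4,q5}}
  A123: {{q5},{q1,q3},{q1,q5},{q2,q5},{q3,q5},{q4,q5},{q1,q3,q5},{q2,q4,q5}} {{q3,q4}}
  A124: {{q1,q2},{q2,q4},{q2,q5},{q1,q2,q4},{q2,q4,q5}} {{q1,q3},{q1,q5},{q3,q5},{q1,q3,q5}} {{q3,q4}}
  A134: {{q1,q3},{q1,q5},{q3,q5},{q1,q3,q5}} {{q2,q5},{q2,q4,q5}} {{q3,q4}}
  A234: {{q3},{q1,q3},{q1,q5},{q3,q4},{q3,q5},{q1,q3,q5}} {{q2,q5},{q2,q4,q5}}
  A1234: {{q1,q3},{q1,q5},{q3,q5},{q1,q3,q5}} {{q2,q5},{q2,q4,q5}} {{q3,q4}}
C dims 4,11,10,3; δ0: rk 3, SNF 1^3; δ1: rk 7, SNF 1^7; δ2: rk 3, SNF 1^3
Ȟ^0: (4−3)−0=1 ⇒ Z
Ȟ^1: (11−7)−3=1 ⇒ Z
Ȟ^2: (10−3)−7=0 ⇒ 0
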